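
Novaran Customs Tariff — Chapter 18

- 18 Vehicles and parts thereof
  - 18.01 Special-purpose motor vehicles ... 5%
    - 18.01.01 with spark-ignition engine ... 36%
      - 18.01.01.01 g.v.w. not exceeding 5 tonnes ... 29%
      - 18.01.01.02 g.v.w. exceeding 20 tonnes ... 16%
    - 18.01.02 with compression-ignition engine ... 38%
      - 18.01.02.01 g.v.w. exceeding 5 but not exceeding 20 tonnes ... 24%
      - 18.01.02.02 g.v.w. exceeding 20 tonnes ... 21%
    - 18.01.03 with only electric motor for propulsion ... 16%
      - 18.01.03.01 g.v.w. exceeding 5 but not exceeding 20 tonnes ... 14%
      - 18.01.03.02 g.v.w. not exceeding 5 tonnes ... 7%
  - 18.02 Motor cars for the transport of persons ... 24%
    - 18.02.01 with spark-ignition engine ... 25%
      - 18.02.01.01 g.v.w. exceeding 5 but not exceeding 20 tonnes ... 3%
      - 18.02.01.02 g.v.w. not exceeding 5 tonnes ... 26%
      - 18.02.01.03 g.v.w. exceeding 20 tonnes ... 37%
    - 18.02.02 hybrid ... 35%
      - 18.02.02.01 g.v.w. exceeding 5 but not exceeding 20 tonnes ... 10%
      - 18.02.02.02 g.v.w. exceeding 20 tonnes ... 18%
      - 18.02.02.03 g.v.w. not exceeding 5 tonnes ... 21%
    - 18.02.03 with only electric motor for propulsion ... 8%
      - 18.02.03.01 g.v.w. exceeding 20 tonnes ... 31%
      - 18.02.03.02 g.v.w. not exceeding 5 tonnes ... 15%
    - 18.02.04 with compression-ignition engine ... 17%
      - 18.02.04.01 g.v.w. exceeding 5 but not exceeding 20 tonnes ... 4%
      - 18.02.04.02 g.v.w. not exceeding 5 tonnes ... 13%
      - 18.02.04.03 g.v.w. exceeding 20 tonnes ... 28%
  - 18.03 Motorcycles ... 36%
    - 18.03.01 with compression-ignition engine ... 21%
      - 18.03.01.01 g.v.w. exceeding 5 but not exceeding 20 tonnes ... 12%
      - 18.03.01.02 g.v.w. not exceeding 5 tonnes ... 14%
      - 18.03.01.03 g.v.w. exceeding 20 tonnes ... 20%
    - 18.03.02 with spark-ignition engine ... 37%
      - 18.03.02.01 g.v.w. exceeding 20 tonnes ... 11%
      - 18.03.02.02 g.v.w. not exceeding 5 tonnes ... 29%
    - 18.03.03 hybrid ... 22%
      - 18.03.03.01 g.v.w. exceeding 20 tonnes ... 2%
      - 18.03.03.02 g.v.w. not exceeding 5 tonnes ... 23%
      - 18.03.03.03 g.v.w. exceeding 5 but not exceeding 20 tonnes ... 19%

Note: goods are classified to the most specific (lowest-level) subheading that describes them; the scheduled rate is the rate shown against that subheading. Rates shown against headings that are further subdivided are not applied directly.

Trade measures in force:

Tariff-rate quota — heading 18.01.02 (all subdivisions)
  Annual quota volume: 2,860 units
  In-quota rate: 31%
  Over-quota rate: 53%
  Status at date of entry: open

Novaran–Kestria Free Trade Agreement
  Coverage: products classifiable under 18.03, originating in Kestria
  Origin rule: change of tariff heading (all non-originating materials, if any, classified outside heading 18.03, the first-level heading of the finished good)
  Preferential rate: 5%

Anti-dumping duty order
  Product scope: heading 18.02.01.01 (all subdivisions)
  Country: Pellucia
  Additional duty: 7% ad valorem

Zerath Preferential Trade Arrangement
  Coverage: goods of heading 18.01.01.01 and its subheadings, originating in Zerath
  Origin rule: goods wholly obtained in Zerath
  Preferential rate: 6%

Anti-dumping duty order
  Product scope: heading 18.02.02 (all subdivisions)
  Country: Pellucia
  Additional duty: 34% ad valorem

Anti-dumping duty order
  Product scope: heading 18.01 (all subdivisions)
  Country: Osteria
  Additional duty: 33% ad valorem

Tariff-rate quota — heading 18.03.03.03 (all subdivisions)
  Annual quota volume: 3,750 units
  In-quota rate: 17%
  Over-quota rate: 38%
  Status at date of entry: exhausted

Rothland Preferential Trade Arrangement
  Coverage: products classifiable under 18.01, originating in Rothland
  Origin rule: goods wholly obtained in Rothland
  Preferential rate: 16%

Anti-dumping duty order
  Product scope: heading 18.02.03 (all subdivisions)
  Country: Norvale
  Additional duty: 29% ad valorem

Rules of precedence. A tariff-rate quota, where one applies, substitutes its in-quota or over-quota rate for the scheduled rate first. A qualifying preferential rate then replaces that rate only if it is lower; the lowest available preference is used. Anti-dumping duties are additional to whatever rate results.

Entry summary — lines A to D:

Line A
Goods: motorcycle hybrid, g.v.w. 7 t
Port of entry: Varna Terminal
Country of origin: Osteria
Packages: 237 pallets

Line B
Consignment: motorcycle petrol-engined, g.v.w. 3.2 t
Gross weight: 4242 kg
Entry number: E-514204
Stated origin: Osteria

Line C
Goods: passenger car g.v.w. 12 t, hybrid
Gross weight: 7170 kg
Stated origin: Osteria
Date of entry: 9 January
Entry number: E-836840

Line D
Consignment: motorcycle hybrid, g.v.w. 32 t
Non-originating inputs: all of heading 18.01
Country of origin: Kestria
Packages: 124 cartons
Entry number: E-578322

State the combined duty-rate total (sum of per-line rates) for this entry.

Line A: motorcycle → 18.03; hybrid → 18.03.03; g.v.w. 7 t → 18.03.03.03. Scheduled 19%. quota on 18.03.03.03 exhausted → over-quota 38%. → 38%.
Line B: motorcycle → 18.03; petrol-engined → 18.03.02; g.v.w. 3.2 t → 18.03.02.02. Scheduled 29%. No special measure applies. → 29%.
Line C: passenger car → 18.02; hybrid → 18.02.02; g.v.w. 12 t → 18.02.02.01. Scheduled 10%. No special measure applies. → 10%.
Line D: motorcycle → 18.03; hybrid → 18.03.03; g.v.w. 32 t → 18.03.03.01. Scheduled 2%. Kestria agreement on 18.03: CTH met → 5% available; preference 5% not lower than 2% → no reduction. → 2%.
Sum: 38% + 29% + 10% + 2% = 79%.

79%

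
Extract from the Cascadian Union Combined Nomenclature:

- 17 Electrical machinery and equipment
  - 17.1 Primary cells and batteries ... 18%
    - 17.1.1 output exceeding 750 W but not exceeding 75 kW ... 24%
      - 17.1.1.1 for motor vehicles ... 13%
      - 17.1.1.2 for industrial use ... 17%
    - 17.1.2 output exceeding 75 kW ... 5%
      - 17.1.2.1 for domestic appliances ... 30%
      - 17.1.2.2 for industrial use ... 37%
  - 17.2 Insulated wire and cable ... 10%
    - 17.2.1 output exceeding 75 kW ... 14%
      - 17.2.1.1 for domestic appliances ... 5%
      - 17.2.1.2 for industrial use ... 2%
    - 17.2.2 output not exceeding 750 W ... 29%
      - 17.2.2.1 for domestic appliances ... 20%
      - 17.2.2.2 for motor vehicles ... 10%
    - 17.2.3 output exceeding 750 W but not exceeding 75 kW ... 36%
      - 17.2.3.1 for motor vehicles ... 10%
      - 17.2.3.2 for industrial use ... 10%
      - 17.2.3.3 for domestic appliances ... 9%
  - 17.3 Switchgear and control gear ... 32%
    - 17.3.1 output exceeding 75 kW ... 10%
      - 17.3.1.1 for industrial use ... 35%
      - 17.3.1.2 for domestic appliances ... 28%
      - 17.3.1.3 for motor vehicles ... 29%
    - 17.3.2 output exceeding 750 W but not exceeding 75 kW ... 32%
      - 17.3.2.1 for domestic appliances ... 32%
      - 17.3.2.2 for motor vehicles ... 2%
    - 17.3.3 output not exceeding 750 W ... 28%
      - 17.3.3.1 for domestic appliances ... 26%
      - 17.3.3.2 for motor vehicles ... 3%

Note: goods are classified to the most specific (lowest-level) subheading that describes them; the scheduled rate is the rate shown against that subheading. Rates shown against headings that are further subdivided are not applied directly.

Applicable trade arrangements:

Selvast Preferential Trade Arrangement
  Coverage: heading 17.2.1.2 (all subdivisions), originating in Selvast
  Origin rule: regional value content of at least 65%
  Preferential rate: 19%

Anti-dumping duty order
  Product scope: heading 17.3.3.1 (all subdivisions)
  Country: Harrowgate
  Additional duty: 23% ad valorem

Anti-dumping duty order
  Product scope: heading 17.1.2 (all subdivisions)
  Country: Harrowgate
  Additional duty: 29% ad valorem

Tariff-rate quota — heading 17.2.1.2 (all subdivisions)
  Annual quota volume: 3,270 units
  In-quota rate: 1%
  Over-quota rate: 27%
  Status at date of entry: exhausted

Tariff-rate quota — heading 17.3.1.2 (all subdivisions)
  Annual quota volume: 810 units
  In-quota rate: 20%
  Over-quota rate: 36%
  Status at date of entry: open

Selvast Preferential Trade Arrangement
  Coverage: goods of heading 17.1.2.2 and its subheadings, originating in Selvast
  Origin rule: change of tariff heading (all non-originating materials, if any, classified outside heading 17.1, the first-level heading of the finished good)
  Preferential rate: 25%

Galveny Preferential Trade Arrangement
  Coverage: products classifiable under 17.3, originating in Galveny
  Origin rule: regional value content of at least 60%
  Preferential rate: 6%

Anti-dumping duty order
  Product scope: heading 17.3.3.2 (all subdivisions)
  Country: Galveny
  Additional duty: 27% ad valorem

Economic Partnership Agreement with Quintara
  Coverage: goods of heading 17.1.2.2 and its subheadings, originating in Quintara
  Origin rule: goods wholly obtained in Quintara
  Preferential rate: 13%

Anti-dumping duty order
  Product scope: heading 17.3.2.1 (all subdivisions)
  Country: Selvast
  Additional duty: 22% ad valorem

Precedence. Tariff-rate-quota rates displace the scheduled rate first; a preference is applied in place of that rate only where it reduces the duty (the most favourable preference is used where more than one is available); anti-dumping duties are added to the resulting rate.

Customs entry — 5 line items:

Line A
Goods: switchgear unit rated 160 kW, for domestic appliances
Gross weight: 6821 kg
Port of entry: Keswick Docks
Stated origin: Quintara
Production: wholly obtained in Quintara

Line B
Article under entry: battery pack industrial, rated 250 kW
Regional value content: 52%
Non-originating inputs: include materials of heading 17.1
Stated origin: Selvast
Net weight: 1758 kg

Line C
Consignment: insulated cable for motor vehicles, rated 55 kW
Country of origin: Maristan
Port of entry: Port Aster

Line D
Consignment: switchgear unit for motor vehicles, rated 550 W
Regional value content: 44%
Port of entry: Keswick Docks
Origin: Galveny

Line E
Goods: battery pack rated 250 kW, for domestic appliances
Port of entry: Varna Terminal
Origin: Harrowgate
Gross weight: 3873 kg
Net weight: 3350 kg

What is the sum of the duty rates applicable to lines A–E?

156%

Line A: switchgear unit → 17.3; rated 160 kW → 17.3.1; for domestic appliances → 17.3.1.2. Scheduled 28%. quota on 17.3.1.2 open → in-quota 20%; Quintara agreement on 17.1.2.2: 17.3.1.2 not covered. → 20%.
Line B: battery pack → 17.1; rated 250 kW → 17.1.2; industrial → 17.1.2.2. Scheduled 37%. Selvast agreement on 17.2.1.2: 17.1.2.2 not covered; Selvast agreement on 17.1.2.2: CTH not met. → 37%.
Line C: insulated cable → 17.2; rated 55 kW → 17.2.3; for motor vehicles → 17.2.3.1. Scheduled 10%. No special measure applies. → 10%.
Line D: switchgear unit → 17.3; rated 550 W → 17.3.3; for motor vehicles → 17.3.3.2. Scheduled 3%. Galveny agreement on 17.3: RVC < 60%; anti-dumping (Galveny, 17.3.3.2): +27%; total 3% + 27% = 30%. → 30%.
Line E: battery pack → 17.1; rated 250 kW → 17.1.2; for domestic appliances → 17.1.2.1. Scheduled 30%. anti-dumping (Harrowgate, 17.1.2): +29%; total 30% + 29% = 59%. → 59%.
Sum: 20% + 37% + 10% + 30% + 59% = 156%.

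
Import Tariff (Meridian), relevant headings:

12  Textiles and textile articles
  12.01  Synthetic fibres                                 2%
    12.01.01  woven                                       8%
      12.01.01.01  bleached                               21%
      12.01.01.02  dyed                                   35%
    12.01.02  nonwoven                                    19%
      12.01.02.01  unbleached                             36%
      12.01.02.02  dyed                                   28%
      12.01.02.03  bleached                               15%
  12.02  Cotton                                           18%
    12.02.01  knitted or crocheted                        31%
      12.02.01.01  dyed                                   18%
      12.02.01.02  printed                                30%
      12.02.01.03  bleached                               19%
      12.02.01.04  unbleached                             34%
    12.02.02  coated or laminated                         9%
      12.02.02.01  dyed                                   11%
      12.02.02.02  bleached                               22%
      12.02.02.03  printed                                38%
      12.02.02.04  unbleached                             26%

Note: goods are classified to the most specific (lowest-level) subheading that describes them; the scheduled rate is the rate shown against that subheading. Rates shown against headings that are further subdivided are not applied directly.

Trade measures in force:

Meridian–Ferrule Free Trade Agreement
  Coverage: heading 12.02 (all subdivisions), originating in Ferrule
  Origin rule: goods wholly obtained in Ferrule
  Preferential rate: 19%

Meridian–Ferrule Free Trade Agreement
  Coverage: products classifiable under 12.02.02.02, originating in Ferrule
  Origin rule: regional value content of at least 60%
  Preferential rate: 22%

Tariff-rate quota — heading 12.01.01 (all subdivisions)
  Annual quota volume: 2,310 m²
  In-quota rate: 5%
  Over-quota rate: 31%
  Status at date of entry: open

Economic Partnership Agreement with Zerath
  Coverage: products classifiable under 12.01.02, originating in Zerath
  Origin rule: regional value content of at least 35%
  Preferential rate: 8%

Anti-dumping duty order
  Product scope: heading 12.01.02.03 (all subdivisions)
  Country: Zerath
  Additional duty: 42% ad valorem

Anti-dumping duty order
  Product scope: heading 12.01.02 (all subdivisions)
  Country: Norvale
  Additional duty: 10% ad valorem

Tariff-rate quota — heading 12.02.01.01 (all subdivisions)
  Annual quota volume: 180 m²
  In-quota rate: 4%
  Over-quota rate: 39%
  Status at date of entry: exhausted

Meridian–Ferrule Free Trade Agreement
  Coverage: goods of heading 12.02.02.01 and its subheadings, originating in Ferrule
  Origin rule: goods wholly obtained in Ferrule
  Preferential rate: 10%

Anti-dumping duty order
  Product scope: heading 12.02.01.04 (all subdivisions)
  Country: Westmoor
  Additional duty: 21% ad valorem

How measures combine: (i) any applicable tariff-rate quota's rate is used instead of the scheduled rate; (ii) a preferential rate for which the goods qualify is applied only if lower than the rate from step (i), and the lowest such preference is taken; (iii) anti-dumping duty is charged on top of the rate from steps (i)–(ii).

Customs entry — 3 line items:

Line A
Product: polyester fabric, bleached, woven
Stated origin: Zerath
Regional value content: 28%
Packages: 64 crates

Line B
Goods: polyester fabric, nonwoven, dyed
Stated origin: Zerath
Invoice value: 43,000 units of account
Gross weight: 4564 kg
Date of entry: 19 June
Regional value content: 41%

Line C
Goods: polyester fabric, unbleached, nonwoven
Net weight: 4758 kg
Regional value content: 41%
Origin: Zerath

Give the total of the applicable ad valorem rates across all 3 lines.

21%

Line A: polyester → 12.01; woven → 12.01.01; bleached → 12.01.01.01. Scheduled 21%. quota on 12.01.01 open → in-quota 5%; Zerath agreement on 12.01.02: 12.01.01.01 not covered. → 5%.
Line B: polyester → 12.01; nonwoven → 12.01.02; dyed → 12.01.02.02. Scheduled 28%. Zerath agreement on 12.01.02: RVC ≥ 35% → 8% available; preferential 8%. → 8%.
Line C: polyester → 12.01; nonwoven → 12.01.02; unbleached → 12.01.02.01. Scheduled 36%. Zerath agreement on 12.01.02: RVC ≥ 35% → 8% available; preferential 8%. → 8%.
Sum: 5% + 8% + 8% = 21%.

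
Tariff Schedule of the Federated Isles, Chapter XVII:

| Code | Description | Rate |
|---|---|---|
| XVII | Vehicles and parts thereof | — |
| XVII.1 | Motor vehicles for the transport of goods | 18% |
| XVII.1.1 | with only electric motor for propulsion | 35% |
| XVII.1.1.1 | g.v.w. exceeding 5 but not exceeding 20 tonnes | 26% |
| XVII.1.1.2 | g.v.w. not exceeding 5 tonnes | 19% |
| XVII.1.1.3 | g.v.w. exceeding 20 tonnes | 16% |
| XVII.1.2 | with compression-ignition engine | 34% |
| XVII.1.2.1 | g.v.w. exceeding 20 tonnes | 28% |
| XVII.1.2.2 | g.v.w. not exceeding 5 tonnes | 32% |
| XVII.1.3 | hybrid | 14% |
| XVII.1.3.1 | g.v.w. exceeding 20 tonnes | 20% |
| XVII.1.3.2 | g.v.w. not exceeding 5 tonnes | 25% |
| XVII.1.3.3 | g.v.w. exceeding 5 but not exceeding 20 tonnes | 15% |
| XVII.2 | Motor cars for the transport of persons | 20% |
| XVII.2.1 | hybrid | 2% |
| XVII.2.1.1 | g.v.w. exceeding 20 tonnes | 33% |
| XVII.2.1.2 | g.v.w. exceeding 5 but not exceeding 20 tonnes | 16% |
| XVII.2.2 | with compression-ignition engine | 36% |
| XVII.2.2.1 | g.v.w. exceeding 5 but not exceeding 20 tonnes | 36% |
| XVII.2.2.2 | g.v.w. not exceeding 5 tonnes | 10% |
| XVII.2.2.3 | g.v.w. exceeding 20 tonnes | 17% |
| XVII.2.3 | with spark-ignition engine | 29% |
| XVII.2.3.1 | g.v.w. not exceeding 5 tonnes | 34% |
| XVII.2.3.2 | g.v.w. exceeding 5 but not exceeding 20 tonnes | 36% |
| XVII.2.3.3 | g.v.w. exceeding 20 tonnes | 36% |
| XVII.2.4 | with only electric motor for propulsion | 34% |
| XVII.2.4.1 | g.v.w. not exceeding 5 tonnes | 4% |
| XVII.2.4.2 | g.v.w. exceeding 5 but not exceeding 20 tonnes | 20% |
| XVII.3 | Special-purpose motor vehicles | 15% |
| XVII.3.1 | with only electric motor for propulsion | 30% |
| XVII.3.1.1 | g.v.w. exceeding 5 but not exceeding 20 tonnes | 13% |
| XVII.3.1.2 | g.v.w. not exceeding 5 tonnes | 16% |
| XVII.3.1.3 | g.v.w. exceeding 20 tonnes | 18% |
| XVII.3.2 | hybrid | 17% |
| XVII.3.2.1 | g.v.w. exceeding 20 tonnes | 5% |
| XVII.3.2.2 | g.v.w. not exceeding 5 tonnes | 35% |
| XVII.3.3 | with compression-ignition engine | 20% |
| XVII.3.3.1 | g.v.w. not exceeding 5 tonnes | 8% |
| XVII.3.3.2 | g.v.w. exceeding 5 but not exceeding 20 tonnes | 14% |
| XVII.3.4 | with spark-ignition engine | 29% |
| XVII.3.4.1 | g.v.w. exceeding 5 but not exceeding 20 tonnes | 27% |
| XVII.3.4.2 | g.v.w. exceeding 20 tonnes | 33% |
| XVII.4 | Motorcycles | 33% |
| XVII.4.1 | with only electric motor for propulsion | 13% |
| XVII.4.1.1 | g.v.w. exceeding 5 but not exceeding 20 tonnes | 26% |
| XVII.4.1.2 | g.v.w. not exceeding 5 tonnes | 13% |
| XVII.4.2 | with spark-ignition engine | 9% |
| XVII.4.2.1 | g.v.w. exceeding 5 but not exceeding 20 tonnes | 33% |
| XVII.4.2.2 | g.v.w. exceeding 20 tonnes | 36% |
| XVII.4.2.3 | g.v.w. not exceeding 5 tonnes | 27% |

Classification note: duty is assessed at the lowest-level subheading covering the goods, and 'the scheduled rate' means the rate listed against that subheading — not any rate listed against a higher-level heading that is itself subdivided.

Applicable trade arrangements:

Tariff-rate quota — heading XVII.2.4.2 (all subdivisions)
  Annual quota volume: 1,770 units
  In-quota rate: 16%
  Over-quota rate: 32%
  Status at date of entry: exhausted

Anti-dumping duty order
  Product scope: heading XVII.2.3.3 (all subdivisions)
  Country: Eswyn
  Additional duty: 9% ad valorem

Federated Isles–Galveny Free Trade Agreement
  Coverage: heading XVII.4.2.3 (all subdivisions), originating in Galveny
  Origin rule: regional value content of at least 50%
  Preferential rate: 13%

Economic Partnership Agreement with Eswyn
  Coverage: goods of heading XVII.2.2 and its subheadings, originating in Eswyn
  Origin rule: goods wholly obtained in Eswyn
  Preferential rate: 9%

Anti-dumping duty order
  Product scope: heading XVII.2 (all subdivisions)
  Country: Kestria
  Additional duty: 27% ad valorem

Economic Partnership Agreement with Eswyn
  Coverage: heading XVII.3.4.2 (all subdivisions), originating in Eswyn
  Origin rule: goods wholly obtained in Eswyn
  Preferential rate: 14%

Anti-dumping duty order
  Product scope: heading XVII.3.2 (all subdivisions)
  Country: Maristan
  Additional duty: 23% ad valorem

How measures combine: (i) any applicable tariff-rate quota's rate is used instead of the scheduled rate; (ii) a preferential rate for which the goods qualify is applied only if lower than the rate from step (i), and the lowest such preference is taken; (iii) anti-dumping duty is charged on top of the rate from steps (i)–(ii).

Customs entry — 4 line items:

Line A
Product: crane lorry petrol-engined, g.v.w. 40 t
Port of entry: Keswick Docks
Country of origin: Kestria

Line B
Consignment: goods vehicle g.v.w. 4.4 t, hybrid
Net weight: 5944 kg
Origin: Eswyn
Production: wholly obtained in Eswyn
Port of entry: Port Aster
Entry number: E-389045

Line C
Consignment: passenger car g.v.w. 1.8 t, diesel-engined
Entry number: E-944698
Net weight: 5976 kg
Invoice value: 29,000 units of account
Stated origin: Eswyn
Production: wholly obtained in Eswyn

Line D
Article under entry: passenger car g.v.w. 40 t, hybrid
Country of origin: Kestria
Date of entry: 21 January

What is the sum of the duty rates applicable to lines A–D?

Line A: crane lorry → XVII.3; petrol-engined → XVII.3.4; g.v.w. 40 t → XVII.3.4.2. Scheduled 33%. No special measure applies. → 33%.
Line B: goods vehicle → XVII.1; hybrid → XVII.1.3; g.v.w. 4.4 t → XVII.1.3.2. Scheduled 25%. Eswyn agreement on XVII.2.2: XVII.1.3.2 not covered; Eswyn agreement on XVII.3.4.2: XVII.1.3.2 not covered. → 25%.
Line C: passenger car → XVII.2; diesel-engined → XVII.2.2; g.v.w. 1.8 t → XVII.2.2.2. Scheduled 10%. Eswyn agreement on XVII.2.2: wholly obtained → 9% available; Eswyn agreement on XVII.3.4.2: XVII.2.2.2 not covered; preferential 9%. → 9%.
Line D: passenger car → XVII.2; hybrid → XVII.2.1; g.v.w. 40 t → XVII.2.1.1. Scheduled 33%. anti-dumping (Kestria, XVII.2): +27%; total 33% + 27% = 60%. → 60%.
Sum: 33% + 25% + 9% + 60% = 127%.

127%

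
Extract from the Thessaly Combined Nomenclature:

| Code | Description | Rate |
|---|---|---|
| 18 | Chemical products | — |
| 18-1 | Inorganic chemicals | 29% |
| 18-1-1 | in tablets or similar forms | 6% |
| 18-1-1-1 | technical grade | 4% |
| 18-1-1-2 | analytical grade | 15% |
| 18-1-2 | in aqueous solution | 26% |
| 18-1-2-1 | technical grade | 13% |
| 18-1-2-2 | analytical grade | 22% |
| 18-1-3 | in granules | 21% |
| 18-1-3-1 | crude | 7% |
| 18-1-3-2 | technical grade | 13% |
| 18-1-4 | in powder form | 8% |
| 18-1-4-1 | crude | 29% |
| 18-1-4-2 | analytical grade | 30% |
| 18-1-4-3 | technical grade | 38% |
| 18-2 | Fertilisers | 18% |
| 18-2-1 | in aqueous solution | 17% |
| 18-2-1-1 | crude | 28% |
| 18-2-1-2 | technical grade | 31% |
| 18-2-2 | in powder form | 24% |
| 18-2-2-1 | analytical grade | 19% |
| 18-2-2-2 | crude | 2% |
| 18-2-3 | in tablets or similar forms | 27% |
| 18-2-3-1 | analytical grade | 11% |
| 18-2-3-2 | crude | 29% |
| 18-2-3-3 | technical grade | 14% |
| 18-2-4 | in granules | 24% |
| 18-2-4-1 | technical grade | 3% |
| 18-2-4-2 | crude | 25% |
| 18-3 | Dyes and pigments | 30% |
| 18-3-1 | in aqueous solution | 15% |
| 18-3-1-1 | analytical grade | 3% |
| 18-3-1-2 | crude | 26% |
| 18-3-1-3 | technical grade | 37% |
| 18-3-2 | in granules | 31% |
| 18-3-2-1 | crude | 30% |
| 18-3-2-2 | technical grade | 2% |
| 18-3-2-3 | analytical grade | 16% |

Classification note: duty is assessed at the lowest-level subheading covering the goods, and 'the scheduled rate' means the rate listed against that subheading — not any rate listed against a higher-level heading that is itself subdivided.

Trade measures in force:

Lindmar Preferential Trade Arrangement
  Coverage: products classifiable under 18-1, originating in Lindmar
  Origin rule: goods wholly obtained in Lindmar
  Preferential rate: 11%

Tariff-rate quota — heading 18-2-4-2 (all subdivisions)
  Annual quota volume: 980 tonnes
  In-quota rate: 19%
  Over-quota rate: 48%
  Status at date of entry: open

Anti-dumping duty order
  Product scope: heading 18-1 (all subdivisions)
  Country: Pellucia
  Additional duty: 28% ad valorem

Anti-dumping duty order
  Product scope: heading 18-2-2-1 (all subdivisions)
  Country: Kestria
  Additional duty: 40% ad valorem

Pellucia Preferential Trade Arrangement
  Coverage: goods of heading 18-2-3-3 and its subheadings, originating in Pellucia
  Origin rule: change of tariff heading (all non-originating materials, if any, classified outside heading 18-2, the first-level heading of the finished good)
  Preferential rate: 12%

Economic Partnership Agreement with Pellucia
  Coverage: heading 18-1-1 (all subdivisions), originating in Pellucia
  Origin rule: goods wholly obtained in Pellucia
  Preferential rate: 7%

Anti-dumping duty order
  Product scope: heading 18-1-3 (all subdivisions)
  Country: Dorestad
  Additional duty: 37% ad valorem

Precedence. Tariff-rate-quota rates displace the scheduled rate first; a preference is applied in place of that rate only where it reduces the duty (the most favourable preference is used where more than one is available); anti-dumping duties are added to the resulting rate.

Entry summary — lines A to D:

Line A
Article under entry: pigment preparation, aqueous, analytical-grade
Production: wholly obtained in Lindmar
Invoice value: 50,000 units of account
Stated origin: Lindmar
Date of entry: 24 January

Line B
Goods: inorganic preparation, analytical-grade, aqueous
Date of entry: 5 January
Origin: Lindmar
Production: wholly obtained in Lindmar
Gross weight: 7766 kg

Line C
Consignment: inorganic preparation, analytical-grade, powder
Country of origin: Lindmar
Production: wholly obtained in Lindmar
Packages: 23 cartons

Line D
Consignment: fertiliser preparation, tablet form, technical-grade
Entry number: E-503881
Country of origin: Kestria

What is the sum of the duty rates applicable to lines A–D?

Line A: pigment → 18-3; aqueous → 18-3-1; analytical-grade → 18-3-1-1. Scheduled 3%. Lindmar agreement on 18-1: 18-3-1-1 not covered. → 3%.
Line B: inorganic → 18-1; aqueous → 18-1-2; analytical-grade → 18-1-2-2. Scheduled 22%. Lindmar agreement on 18-1: wholly obtained → 11% available; preferential 11%. → 11%.
Line C: inorganic → 18-1; powder → 18-1-4; analytical-grade → 18-1-4-2. Scheduled 30%. Lindmar agreement on 18-1: wholly obtained → 11% available; preferential 11%. → 11%.
Line D: fertiliser → 18-2; tablet form → 18-2-3; technical-grade → 18-2-3-3. Scheduled 14%. No special measure applies. → 14%.
Sum: 3% + 11% + 11% + 14% = 39%.

39%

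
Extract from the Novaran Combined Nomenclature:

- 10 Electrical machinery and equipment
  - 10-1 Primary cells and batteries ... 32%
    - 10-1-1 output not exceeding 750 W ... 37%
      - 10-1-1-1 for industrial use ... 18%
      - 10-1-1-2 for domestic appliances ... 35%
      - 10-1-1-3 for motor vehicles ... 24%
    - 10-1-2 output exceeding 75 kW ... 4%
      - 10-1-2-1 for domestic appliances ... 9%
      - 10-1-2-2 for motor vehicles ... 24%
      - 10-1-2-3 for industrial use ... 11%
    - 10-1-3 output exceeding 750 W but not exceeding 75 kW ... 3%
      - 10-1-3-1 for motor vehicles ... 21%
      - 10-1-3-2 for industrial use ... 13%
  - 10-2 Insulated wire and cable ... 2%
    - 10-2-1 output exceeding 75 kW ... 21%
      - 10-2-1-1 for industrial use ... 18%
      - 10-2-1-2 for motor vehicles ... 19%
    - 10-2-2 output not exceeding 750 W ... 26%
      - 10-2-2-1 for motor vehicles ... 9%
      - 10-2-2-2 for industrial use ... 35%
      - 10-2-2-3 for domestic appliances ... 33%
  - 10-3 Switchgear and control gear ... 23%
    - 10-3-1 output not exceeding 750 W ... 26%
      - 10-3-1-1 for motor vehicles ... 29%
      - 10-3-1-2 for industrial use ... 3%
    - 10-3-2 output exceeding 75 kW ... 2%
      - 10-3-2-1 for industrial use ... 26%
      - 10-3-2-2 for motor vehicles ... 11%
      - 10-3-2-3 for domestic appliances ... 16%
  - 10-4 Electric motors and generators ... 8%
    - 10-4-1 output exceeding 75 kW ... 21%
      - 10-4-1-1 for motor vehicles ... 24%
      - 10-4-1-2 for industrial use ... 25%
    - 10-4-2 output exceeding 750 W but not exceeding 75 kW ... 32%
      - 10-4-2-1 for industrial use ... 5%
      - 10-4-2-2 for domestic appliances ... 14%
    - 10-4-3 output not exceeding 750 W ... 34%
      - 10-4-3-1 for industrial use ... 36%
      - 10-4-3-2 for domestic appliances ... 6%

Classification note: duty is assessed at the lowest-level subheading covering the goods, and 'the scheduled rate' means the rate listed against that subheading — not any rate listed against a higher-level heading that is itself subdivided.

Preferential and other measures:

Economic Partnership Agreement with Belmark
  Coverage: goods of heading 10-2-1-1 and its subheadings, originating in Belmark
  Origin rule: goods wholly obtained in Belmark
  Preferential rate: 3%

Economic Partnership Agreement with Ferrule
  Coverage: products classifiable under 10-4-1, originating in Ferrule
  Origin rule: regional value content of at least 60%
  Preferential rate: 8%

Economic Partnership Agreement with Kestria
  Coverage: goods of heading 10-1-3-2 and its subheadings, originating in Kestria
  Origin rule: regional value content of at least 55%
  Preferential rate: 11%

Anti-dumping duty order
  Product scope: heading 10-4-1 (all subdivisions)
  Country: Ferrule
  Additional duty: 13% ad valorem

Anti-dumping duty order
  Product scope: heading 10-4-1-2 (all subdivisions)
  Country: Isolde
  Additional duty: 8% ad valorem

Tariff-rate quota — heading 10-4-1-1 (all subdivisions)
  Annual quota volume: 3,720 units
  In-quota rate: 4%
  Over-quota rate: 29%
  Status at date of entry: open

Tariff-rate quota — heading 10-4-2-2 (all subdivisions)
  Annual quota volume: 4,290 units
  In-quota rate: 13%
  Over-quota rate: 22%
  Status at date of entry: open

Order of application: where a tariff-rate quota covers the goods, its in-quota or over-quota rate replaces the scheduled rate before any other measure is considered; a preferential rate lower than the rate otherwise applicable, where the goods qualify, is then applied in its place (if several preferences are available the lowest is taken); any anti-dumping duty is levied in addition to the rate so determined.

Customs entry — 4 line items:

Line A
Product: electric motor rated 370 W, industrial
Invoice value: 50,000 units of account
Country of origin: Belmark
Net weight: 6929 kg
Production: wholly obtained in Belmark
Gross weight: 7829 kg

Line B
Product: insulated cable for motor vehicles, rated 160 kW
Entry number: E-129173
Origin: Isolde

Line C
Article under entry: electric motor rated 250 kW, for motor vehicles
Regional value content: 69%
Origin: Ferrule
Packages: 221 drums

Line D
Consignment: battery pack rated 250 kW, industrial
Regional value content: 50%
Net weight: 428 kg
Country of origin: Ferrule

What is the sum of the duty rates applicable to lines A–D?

Line A: electric motor → 10-4; rated 370 W → 10-4-3; industrial → 10-4-3-1. Scheduled 36%. Belmark agreement on 10-2-1-1: 10-4-3-1 not covered. → 36%.
Line B: insulated cable → 10-2; rated 160 kW → 10-2-1; for motor vehicles → 10-2-1-2. Scheduled 19%. No special measure applies. → 19%.
Line C: electric motor → 10-4; rated 250 kW → 10-4-1; for motor vehicles → 10-4-1-1. Scheduled 24%. quota on 10-4-1-1 open → in-quota 4%; Ferrule agreement on 10-4-1: RVC ≥ 60% → 8% available; preference 8% not lower than 4% → no reduction; anti-dumping (Ferrule, 10-4-1): +13%; total 4% + 13% = 17%. → 17%.
Line D: battery pack → 10-1; rated 250 kW → 10-1-2; industrial → 10-1-2-3. Scheduled 11%. Ferrule agreement on 10-4-1: 10-1-2-3 not covered. → 11%.
Sum: 36% + 19% + 17% + 11% = 83%.

83%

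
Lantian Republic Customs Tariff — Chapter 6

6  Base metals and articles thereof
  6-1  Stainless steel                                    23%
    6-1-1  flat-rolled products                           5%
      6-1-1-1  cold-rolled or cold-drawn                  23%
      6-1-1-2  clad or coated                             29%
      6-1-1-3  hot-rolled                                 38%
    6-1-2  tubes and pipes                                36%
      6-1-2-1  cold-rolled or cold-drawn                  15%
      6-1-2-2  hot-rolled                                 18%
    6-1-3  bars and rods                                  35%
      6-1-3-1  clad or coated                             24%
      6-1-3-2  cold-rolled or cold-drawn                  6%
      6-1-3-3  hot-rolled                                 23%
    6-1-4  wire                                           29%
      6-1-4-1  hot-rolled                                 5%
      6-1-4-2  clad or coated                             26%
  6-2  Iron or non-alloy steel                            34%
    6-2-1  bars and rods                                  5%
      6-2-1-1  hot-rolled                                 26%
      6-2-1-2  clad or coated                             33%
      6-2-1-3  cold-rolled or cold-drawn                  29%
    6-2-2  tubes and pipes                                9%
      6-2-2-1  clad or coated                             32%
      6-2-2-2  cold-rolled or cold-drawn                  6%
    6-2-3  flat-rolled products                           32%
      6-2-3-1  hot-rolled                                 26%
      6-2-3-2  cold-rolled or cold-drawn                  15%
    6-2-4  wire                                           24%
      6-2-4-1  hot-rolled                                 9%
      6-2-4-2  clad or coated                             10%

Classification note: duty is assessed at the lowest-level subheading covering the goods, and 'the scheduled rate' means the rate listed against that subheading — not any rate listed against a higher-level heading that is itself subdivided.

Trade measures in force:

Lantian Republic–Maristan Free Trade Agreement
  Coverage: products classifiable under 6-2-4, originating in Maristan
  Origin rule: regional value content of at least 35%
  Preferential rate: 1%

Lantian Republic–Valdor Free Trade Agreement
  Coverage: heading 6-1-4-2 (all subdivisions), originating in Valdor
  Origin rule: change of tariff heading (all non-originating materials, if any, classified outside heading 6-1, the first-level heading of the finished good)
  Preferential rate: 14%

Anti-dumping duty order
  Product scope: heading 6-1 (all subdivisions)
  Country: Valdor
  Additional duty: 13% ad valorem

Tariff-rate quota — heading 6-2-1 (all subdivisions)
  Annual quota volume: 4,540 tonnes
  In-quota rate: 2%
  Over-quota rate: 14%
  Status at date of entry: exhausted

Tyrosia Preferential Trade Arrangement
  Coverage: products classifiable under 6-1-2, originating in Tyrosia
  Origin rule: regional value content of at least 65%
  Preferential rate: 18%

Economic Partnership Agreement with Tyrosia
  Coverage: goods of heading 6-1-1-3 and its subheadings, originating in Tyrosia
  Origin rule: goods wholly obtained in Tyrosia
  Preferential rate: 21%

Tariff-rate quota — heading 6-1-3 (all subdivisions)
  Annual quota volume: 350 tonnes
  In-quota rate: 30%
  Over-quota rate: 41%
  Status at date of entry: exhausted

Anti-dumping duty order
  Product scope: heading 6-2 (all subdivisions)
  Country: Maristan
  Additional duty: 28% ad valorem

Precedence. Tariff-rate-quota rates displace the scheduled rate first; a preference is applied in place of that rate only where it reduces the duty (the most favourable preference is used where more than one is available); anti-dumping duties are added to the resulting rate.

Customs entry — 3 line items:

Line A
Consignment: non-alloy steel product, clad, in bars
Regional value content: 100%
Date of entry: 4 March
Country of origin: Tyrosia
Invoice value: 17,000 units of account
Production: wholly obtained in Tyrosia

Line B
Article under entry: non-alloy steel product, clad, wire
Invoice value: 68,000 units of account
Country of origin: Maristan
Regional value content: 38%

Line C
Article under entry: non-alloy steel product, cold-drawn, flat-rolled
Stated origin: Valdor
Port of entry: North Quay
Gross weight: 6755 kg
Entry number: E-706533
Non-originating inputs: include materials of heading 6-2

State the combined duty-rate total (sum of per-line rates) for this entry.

Line A: non-alloy steel → 6-2; in bars → 6-2-1; clad → 6-2-1-2. Scheduled 33%. quota on 6-2-1 exhausted → over-quota 14%; Tyrosia agreement on 6-1-2: 6-2-1-2 not covered; Tyrosia agreement on 6-1-1-3: 6-2-1-2 not covered. → 14%.
Line B: non-alloy steel → 6-2; wire → 6-2-4; clad → 6-2-4-2. Scheduled 10%. Maristan agreement on 6-2-4: RVC ≥ 35% → 1% available; preferential 1%; anti-dumping (Maristan, 6-2): +28%; total 1% + 28% = 29%. → 29%.
Line C: non-alloy steel → 6-2; flat-rolled → 6-2-3; cold-drawn → 6-2-3-2. Scheduled 15%. Valdor agreement on 6-1-4-2: 6-2-3-2 not covered. → 15%.
Sum: 14% + 29% + 15% = 58%.

58%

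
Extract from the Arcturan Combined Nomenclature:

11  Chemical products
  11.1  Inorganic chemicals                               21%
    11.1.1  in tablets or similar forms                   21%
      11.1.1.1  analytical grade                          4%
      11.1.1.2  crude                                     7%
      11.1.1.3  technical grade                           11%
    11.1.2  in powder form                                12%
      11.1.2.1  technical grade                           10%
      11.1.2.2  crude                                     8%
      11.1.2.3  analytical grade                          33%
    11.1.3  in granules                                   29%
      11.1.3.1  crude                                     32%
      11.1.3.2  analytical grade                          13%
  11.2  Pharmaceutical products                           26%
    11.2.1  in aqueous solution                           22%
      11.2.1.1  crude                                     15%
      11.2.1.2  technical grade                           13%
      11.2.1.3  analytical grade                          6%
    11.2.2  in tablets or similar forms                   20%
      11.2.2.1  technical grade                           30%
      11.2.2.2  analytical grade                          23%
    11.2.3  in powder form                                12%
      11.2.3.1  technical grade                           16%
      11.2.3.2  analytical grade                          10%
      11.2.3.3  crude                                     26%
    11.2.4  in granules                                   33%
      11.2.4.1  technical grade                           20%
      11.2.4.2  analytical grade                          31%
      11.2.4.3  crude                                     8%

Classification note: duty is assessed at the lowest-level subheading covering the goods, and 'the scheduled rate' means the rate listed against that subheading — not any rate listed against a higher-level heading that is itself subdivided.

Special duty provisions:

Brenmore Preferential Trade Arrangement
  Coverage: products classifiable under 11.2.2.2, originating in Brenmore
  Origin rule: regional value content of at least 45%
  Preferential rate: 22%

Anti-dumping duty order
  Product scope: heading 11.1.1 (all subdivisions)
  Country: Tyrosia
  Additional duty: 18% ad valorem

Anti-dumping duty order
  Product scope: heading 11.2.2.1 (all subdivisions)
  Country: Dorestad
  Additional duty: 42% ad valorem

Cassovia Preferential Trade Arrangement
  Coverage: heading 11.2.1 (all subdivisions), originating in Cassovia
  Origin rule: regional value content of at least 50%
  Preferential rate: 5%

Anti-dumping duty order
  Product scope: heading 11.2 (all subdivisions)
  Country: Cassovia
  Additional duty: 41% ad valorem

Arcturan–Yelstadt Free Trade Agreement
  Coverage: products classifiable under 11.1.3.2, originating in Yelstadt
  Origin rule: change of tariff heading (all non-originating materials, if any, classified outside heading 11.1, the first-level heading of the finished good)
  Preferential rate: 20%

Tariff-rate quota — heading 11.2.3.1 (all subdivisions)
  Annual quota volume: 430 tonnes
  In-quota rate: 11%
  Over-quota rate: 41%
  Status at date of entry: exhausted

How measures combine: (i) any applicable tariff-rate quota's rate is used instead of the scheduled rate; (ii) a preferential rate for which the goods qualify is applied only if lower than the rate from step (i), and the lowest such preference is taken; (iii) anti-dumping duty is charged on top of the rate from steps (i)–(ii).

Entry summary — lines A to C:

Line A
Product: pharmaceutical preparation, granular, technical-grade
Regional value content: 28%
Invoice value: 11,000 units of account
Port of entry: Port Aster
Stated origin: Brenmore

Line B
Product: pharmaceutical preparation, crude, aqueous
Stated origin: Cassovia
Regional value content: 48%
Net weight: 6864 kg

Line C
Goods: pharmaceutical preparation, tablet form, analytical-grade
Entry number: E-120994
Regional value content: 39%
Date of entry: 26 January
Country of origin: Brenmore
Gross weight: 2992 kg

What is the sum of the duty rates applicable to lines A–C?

99%

Line A: pharmaceutical → 11.2; granular → 11.2.4; technical-grade → 11.2.4.1. Scheduled 20%. Brenmore agreement on 11.2.2.2: 11.2.4.1 not covered. → 20%.
Line B: pharmaceutical → 11.2; aqueous → 11.2.1; crude → 11.2.1.1. Scheduled 15%. Cassovia agreement on 11.2.1: RVC < 50%; anti-dumping (Cassovia, 11.2): +41%; total 15% + 41% = 56%. → 56%.
Line C: pharmaceutical → 11.2; tablet form → 11.2.2; analytical-grade → 11.2.2.2. Scheduled 23%. Brenmore agreement on 11.2.2.2: RVC < 45%. → 23%.
Sum: 20% + 56% + 23% = 99%.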